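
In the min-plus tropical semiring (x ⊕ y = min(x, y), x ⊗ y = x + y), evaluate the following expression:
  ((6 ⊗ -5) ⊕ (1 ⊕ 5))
((6 ⊗ -5) ⊕ (1 ⊕ 5)) = 1

Expand innermost to outermost. Recall ⊕ takes the minimum of its arguments and ⊗ takes their sum. Working out the expression ((6 ⊗ -5) ⊕ (1 ⊕ 5)) gives 1.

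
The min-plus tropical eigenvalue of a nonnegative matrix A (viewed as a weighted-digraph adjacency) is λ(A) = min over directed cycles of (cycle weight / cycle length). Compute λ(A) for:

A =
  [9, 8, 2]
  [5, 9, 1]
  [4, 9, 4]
λ(A) = 3

Enumerate directed cycles and compute their means (weight / length). Sample:
  cycle 0 → 0: weight = 9, length = 1, mean = 9/1 ≈ 9.000
  cycle 1 → 1: weight = 9, length = 1, mean = 9/1 ≈ 9.000
  cycle 2 → 2: weight = 4, length = 1, mean = 4/1 ≈ 4.000
  cycle 0 → 1 → 0: weight = 13, length = 2, mean = 13/2 ≈ 6.500
  cycle 0 → 2 → 0: weight = 6, length = 2, mean = 6/2 ≈ 3.000
  cycle 1 → 0 → 1: weight = 13, length = 2, mean = 13/2 ≈ 6.500
Minimum mean = 3.000, attained e.g. along the cycle 0 → 2 → 0 with weight 6 and length 2. So λ(A) = 6/2 = 3.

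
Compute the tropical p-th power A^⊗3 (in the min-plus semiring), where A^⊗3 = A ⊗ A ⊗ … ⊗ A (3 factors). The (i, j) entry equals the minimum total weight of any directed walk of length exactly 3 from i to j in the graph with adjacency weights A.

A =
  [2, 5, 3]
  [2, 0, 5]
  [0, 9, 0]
A^⊗3 =
  [3, 5, 3]
  [2, 0, 5]
  [0, 5, 0]

Each entry (A^⊗3)_ij equals the minimum over all length-3 walks i = v_0 → v_1 → … → v_3 = j of Σ_t A[v_t][v_{t+1}]. For example, for (i, j) = (0, 2) we minimise over 9 possible intermediate vertex sequences; the minimum is 3, attained along the walk 0 → 2 → 2 → 2.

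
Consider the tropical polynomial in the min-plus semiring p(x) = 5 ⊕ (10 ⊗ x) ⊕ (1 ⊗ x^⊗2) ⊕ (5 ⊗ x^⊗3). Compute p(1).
p(1) = 3

A tropical monomial a ⊗ x^⊗i evaluates to a + i · x. Evaluating each term at x = 1:
  Term 0 contributes 5 + 0 · 1 = 5
  Term 1 contributes 10 + 1 · 1 = 11
  Term 2 contributes 1 + 2 · 1 = 3
  Term 3 contributes 5 + 3 · 1 = 8
p(1) = ⊕ of these = min[5, 11, 3, 8] = 3.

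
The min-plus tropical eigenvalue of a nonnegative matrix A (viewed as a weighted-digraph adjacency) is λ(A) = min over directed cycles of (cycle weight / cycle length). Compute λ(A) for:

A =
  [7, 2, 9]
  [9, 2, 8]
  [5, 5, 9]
λ(A) = 2

Enumerate directed cycles and compute their means (weight / length). Sample:
  cycle 0 → 0: weight = 7, length = 1, mean = 7/1 ≈ 7.000
  cycle 1 → 1: weight = 2, length = 1, mean = 2/1 ≈ 2.000
  cycle 2 → 2: weight = 9, length = 1, mean = 9/1 ≈ 9.000
  cycle 0 → 1 → 0: weight = 11, length = 2, mean = 11/2 ≈ 5.500
  cycle 0 → 2 → 0: weight = 14, length = 2, mean = 14/2 ≈ 7.000
  cycle 1 → 0 → 1: weight = 11, length = 2, mean = 11/2 ≈ 5.500
Minimum mean = 2.000, attained e.g. along the cycle 1 → 1 with weight 2 and length 1. So λ(A) = 2/1 = 2.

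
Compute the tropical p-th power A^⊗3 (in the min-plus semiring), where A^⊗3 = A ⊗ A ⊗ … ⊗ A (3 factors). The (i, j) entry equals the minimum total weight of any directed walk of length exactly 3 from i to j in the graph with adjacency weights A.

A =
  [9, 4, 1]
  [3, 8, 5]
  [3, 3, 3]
A^⊗3 =
  [7, 7, 5]
  [7, 7, 7]
  [7, 7, 7]

Each entry (A^⊗3)_ij equals the minimum over all length-3 walks i = v_0 → v_1 → … → v_3 = j of Σ_t A[v_t][v_{t+1}]. For example, for (i, j) = (0, 2) we minimise over 9 possible intermediate vertex sequences; the minimum is 5, attained along the walk 0 → 2 → 0 → 2.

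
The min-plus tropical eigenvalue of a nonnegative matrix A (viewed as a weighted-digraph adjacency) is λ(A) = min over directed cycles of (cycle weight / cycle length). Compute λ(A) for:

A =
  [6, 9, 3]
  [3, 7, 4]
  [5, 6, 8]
λ(A) = 4

Enumerate directed cycles and compute their means (weight / length). Sample:
  cycle 0 → 0: weight = 6, length = 1, mean = 6/1 ≈ 6.000
  cycle 1 → 1: weight = 7, length = 1, mean = 7/1 ≈ 7.000
  cycle 2 → 2: weight = 8, length = 1, mean = 8/1 ≈ 8.000
  cycle 0 → 1 → 0: weight = 12, length = 2, mean = 12/2 ≈ 6.000
  cycle 0 → 2 → 0: weight = 8, length = 2, mean = 8/2 ≈ 4.000
  cycle 1 → 0 → 1: weight = 12, length = 2, mean = 12/2 ≈ 6.000
Minimum mean = 4.000, attained e.g. along the cycle 0 → 2 → 0 with weight 8 and length 2. So λ(A) = 8/2 = 4.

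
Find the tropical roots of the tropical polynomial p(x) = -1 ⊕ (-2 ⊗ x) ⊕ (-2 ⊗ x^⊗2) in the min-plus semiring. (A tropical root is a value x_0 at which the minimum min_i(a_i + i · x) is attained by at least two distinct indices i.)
Roots: {0, 1}

Each tropical root is a break point of the lower envelope of the lines y = a_i + i · x (there are 3 lines, with slopes 0, 1, ..., 2). Only the lines that attain the minimum somewhere contribute to roots; other lines are dominated. Here the surviving (envelope) indices are i = 2, i = 1, i = 0.
Intersections between consecutive envelope lines give the roots: for adjacent envelope indices i < j the intersection is x = (a_i − a_j) / (j − i). Reading off the sorted break points: {0, 1}.
Verification: at each break x_0, at least two indices attain the minimum of min_i(a_i + i · x_0).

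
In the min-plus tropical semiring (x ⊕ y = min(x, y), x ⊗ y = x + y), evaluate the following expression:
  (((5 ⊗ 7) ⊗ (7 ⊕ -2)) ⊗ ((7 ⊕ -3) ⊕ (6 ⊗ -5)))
(((5 ⊗ 7) ⊗ (7 ⊕ -2)) ⊗ ((7 ⊕ -3) ⊕ (6 ⊗ -5))) = 7

Expand innermost to outermost. Recall ⊕ takes the minimum of its arguments and ⊗ takes their sum. Working out the expression (((5 ⊗ 7) ⊗ (7 ⊕ -2)) ⊗ ((7 ⊕ -3) ⊕ (6 ⊗ -5))) gives 7.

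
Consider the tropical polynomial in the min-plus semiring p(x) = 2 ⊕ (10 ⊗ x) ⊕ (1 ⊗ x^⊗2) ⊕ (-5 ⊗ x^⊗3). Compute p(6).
p(6) = 2

A tropical monomial a ⊗ x^⊗i evaluates to a + i · x. Evaluating each term at x = 6:
  Term 0 contributes 2 + 0 · 6 = 2
  Term 1 contributes 10 + 1 · 6 = 16
  Term 2 contributes 1 + 2 · 6 = 13
  Term 3 contributes -5 + 3 · 6 = 13
p(6) = ⊕ of these = min[2, 16, 13, 13] = 2.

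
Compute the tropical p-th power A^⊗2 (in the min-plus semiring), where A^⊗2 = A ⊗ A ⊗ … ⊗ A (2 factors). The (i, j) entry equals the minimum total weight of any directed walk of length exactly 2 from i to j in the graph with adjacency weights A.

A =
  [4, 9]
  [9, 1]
A^⊗2 =
  [8, 10]
  [10, 2]

Each entry (A^⊗2)_ij equals the minimum over all length-2 walks i = v_0 → v_1 → … → v_2 = j of Σ_t A[v_t][v_{t+1}]. For example, for (i, j) = (0, 1) we minimise over 2 possible intermediate vertex sequences; the minimum is 10, attained along the walk 0 → 1 → 1.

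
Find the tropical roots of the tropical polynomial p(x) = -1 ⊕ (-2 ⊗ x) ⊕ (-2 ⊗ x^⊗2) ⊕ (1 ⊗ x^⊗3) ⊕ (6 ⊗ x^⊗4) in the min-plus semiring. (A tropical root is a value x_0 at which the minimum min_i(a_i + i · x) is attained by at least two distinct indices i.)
Roots: {-5, -3, 0, 1}

Each tropical root is a break point of the lower envelope of the lines y = a_i + i · x (there are 5 lines, with slopes 0, 1, ..., 4). Only the lines that attain the minimum somewhere contribute to roots; other lines are dominated. Here the surviving (envelope) indices are i = 4, i = 3, i = 2, i = 1, i = 0.
Intersections between consecutive envelope lines give the roots: for adjacent envelope indices i < j the intersection is x = (a_i − a_j) / (j − i). Reading off the sorted break points: {-5, -3, 0, 1}.
Verification: at each break x_0, at least two indices attain the minimum of min_i(a_i + i · x_0).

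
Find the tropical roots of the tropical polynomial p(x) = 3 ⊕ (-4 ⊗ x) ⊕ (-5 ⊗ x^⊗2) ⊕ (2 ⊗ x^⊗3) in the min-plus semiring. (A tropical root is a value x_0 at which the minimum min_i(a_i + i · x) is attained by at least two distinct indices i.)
Roots: {-7, 1, 7}

Each tropical root is a break point of the lower envelope of the lines y = a_i + i · x (there are 4 lines, with slopes 0, 1, ..., 3). Only the lines that attain the minimum somewhere contribute to roots; other lines are dominated. Here the surviving (envelope) indices are i = 3, i = 2, i = 1, i = 0.
Intersections between consecutive envelope lines give the roots: for adjacent envelope indices i < j the intersection is x = (a_i − a_j) / (j − i). Reading off the sorted break points: {-7, 1, 7}.
Verification: at each break x_0, at least two indices attain the minimum of min_i(a_i + i · x_0).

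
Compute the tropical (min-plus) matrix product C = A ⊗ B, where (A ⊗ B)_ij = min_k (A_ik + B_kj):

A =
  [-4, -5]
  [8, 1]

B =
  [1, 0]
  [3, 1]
A ⊗ B =
  [-3, -4]
  [4, 2]

Apply the min-plus product entry-by-entry:
  C[0][0] = min over k of (A[0][0] + B[0][0] = -4 + 1 = -3, A[0][1] + B[1][0] = -5 + 3 = -2) = -3 (attained at k = 0)
  C[0][1] = min over k of (A[0][0] + B[0][1] = -4 + 0 = -4, A[0][1] + B[1][1] = -5 + 1 = -4) = -4 (attained at k = 0)
  C[1][0] = min over k of (A[1][0] + B[0][0] = 8 + 1 = 9, A[1][1] + B[1][0] = 1 + 3 = 4) = 4 (attained at k = 1)
  C[1][1] = min over k of (A[1][0] + B[0][1] = 8 + 0 = 8, A[1][1] + B[1][1] = 1 + 1 = 2) = 2 (attained at k = 1)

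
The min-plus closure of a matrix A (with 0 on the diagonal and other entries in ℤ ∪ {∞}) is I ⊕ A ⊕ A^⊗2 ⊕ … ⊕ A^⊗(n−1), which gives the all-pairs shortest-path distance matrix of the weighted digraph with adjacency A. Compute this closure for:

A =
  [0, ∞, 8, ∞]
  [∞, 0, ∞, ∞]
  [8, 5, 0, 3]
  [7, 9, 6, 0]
Closure =
  [0, 13, 8, 11]
  [∞, 0, ∞, ∞]
  [8, 5, 0, 3]
  [7, 9, 6, 0]

This is the Floyd-Warshall all-pairs shortest-path computation. For each intermediate vertex k = 0, 1, …, 3, update dist[i][j] ← min(dist[i][j], dist[i][k] + dist[k][j]). The final matrix gives, for each (i, j), the minimum total weight of any directed path from i to j (possibly empty when i = j).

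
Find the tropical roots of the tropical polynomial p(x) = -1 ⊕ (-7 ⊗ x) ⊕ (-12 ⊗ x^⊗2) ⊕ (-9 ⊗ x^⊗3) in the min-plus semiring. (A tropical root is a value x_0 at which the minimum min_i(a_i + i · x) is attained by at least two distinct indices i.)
Roots: {-3, 5, 6}

Each tropical root is a break point of the lower envelope of the lines y = a_i + i · x (there are 4 lines, with slopes 0, 1, ..., 3). Only the lines that attain the minimum somewhere contribute to roots; other lines are dominated. Here the surviving (envelope) indices are i = 3, i = 2, i = 1, i = 0.
Intersections between consecutive envelope lines give the roots: for adjacent envelope indices i < j the intersection is x = (a_i − a_j) / (j − i). Reading off the sorted break points: {-3, 5, 6}.
Verification: at each break x_0, at least two indices attain the minimum of min_i(a_i + i · x_0).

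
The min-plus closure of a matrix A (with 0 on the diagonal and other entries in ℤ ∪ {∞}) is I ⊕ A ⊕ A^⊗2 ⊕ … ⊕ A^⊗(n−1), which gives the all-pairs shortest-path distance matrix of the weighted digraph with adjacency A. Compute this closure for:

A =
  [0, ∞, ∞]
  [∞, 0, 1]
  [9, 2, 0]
Closure =
  [0, ∞, ∞]
  [10, 0, 1]
  [9, 2, 0]

This is the Floyd-Warshall all-pairs shortest-path computation. For each intermediate vertex k = 0, 1, …, 2, update dist[i][j] ← min(dist[i][j], dist[i][k] + dist[k][j]). The final matrix gives, for each (i, j), the minimum total weight of any directed path from i to j (possibly empty when i = j).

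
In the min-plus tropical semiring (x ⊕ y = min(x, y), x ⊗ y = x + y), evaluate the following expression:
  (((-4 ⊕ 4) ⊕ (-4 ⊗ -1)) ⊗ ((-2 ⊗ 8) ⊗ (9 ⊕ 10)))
(((-4 ⊕ 4) ⊕ (-4 ⊗ -1)) ⊗ ((-2 ⊗ 8) ⊗ (9 ⊕ 10))) = 10

Expand innermost to outermost. Recall ⊕ takes the minimum of its arguments and ⊗ takes their sum. Working out the expression (((-4 ⊕ 4) ⊕ (-4 ⊗ -1)) ⊗ ((-2 ⊗ 8) ⊗ (9 ⊕ 10))) gives 10.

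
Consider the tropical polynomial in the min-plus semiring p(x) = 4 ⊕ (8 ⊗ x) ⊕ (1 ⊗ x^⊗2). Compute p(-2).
p(-2) = -3

A tropical monomial a ⊗ x^⊗i evaluates to a + i · x. Evaluating each term at x = -2:
  Term 0 contributes 4 + 0 · -2 = 4
  Term 1 contributes 8 + 1 · -2 = 6
  Term 2 contributes 1 + 2 · -2 = -3
p(-2) = ⊕ of these = min[4, 6, -3] = -3.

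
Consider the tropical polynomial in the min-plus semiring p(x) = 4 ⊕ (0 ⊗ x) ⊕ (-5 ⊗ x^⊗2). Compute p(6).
p(6) = 4

A tropical monomial a ⊗ x^⊗i evaluates to a + i · x. Evaluating each term at x = 6:
  Term 0 contributes 4 + 0 · 6 = 4
  Term 1 contributes 0 + 1 · 6 = 6
  Term 2 contributes -5 + 2 · 6 = 7
p(6) = ⊕ of these = min[4, 6, 7] = 4.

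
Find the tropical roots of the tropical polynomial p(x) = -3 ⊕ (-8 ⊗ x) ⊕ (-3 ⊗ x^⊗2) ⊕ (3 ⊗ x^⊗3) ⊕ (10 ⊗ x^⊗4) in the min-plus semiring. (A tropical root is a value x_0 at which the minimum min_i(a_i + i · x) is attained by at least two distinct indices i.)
Roots: {-7, -6, -5, 5}

Each tropical root is a break point of the lower envelope of the lines y = a_i + i · x (there are 5 lines, with slopes 0, 1, ..., 4). Only the lines that attain the minimum somewhere contribute to roots; other lines are dominated. Here the surviving (envelope) indices are i = 4, i = 3, i = 2, i = 1, i = 0.
Intersections between consecutive envelope lines give the roots: for adjacent envelope indices i < j the intersection is x = (a_i − a_j) / (j − i). Reading off the sorted break points: {-7, -6, -5, 5}.
Verification: at each break x_0, at least two indices attain the minimum of min_i(a_i + i · x_0).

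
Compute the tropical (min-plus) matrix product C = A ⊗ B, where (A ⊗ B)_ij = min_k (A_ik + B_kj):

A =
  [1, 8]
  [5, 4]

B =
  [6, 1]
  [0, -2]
A ⊗ B =
  [7, 2]
  [4, 2]

Apply the min-plus product entry-by-entry:
  C[0][0] = min over k of (A[0][0] + B[0][0] = 1 + 6 = 7, A[0][1] + B[1][0] = 8 + 0 = 8) = 7 (attained at k = 0)
  C[0][1] = min over k of (A[0][0] + B[0][1] = 1 + 1 = 2, A[0][1] + B[1][1] = 8 + -2 = 6) = 2 (attained at k = 0)
  C[1][0] = min over k of (A[1][0] + B[0][0] = 5 + 6 = 11, A[1][1] + B[1][0] = 4 + 0 = 4) = 4 (attained at k = 1)
  C[1][1] = min over k of (A[1][0] + B[0][1] = 5 + 1 = 6, A[1][1] + B[1][1] = 4 + -2 = 2) = 2 (attained at k = 1)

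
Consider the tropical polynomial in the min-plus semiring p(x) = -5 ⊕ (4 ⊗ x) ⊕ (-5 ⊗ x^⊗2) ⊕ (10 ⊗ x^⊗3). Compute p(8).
p(8) = -5

A tropical monomial a ⊗ x^⊗i evaluates to a + i · x. Evaluating each term at x = 8:
  Term 0 contributes -5 + 0 · 8 = -5
  Term 1 contributes 4 + 1 · 8 = 12
  Term 2 contributes -5 + 2 · 8 = 11
  Term 3 contributes 10 + 3 · 8 = 34
p(8) = ⊕ of these = min[-5, 12, 11, 34] = -5.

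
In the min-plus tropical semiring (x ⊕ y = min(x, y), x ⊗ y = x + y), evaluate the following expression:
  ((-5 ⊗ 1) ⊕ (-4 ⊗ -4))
((-5 ⊗ 1) ⊕ (-4 ⊗ -4)) = -8

Expand innermost to outermost. Recall ⊕ takes the minimum of its arguments and ⊗ takes their sum. Working out the expression ((-5 ⊗ 1) ⊕ (-4 ⊗ -4)) gives -8.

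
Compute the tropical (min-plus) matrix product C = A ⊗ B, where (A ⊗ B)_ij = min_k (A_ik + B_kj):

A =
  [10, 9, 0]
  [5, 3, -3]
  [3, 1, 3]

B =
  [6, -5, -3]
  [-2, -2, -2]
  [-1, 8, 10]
A ⊗ B =
  [-1, 5, 7]
  [-4, 0, 1]
  [-1, -2, -1]

Apply the min-plus product entry-by-entry:
  C[0][0] = min over k of (A[0][0] + B[0][0] = 10 + 6 = 16, A[0][1] + B[1][0] = 9 + -2 = 7, A[0][2] + B[2][0] = 0 + -1 = -1) = -1 (attained at k = 2)
  C[0][1] = min over k of (A[0][0] + B[0][1] = 10 + -5 = 5, A[0][1] + B[1][1] = 9 + -2 = 7, A[0][2] + B[2][1] = 0 + 8 = 8) = 5 (attained at k = 0)
  C[0][2] = min over k of (A[0][0] + B[0][2] = 10 + -3 = 7, A[0][1] + B[1][2] = 9 + -2 = 7, A[0][2] + B[2][2] = 0 + 10 = 10) = 7 (attained at k = 0)
  C[1][0] = min over k of (A[1][0] + B[0][0] = 5 + 6 = 11, A[1][1] + B[1][0] = 3 + -2 = 1, A[1][2] + B[2][0] = -3 + -1 = -4) = -4 (attained at k = 2)
  C[1][1] = min over k of (A[1][0] + B[0][1] = 5 + -5 = 0, A[1][1] + B[1][1] = 3 + -2 = 1, A[1][2] + B[2][1] = -3 + 8 = 5) = 0 (attained at k = 0)
  C[1][2] = min over k of (A[1][0] + B[0][2] = 5 + -3 = 2, A[1][1] + B[1][2] = 3 + -2 = 1, A[1][2] + B[2][2] = -3 + 10 = 7) = 1 (attained at k = 1)
  C[2][0] = min over k of (A[2][0] + B[0][0] = 3 + 6 = 9, A[2][1] + B[1][0] = 1 + -2 = -1, A[2][2] + B[2][0] = 3 + -1 = 2) = -1 (attained at k = 1)
  C[2][1] = min over k of (A[2][0] + B[0][1] = 3 + -5 = -2, A[2][1] + B[1][1] = 1 + -2 = -1, A[2][2] + B[2][1] = 3 + 8 = 11) = -2 (attained at k = 0)
  C[2][2] = min over k of (A[2][0] + B[0][2] = 3 + -3 = 0, A[2][1] + B[1][2] = 1 + -2 = -1, A[2][2] + B[2][2] = 3 + 10 = 13) = -1 (attained at k = 1)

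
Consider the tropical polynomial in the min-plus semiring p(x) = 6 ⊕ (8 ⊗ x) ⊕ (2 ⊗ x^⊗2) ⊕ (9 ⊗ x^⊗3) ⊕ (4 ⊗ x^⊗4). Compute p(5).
p(5) = 6

A tropical monomial a ⊗ x^⊗i evaluates to a + i · x. Evaluating each term at x = 5:
  Term 0 contributes 6 + 0 · 5 = 6
  Term 1 contributes 8 + 1 · 5 = 13
  Term 2 contributes 2 + 2 · 5 = 12
  Term 3 contributes 9 + 3 · 5 = 24
  Term 4 contributes 4 + 4 · 5 = 24
p(5) = ⊕ of these = min[6, 13, 12, 24, 24] = 6.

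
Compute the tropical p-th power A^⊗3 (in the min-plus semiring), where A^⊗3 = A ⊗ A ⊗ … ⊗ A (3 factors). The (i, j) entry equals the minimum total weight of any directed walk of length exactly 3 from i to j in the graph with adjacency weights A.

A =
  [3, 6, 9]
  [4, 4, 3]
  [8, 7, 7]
A^⊗3 =
  [9, 12, 12]
  [10, 12, 11]
  [14, 15, 14]

Each entry (A^⊗3)_ij equals the minimum over all length-3 walks i = v_0 → v_1 → … → v_3 = j of Σ_t A[v_t][v_{t+1}]. For example, for (i, j) = (0, 2) we minimise over 9 possible intermediate vertex sequences; the minimum is 12, attained along the walk 0 → 0 → 1 → 2.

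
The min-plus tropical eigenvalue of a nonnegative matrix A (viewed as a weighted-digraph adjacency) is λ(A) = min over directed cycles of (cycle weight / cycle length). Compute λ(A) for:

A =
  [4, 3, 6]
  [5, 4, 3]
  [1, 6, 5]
λ(A) = 7/3

Enumerate directed cycles and compute their means (weight / length). Sample:
  cycle 0 → 0: weight = 4, length = 1, mean = 4/1 ≈ 4.000
  cycle 1 → 1: weight = 4, length = 1, mean = 4/1 ≈ 4.000
  cycle 2 → 2: weight = 5, length = 1, mean = 5/1 ≈ 5.000
  cycle 0 → 1 → 0: weight = 8, length = 2, mean = 8/2 ≈ 4.000
  cycle 0 → 2 → 0: weight = 7, length = 2, mean = 7/2 ≈ 3.500
  cycle 1 → 0 → 1: weight = 8, length = 2, mean = 8/2 ≈ 4.000
Minimum mean = 2.333, attained e.g. along the cycle 0 → 1 → 2 → 0 with weight 7 and length 3. So λ(A) = 7/3 = 7/3.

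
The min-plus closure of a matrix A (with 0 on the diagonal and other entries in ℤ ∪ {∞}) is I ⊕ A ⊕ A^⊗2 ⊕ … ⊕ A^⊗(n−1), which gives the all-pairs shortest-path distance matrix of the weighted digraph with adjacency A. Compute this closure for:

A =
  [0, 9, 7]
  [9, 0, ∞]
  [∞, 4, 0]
Closure =
  [0, 9, 7]
  [9, 0, 16]
  [13, 4, 0]

This is the Floyd-Warshall all-pairs shortest-path computation. For each intermediate vertex k = 0, 1, …, 2, update dist[i][j] ← min(dist[i][j], dist[i][k] + dist[k][j]). The final matrix gives, for each (i, j), the minimum total weight of any directed path from i to j (possibly empty when i = j).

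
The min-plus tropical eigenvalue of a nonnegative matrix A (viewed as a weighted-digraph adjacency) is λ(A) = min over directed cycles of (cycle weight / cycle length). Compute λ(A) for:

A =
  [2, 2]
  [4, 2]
λ(A) = 2

Enumerate directed cycles and compute their means (weight / length). Sample:
  cycle 0 → 0: weight = 2, length = 1, mean = 2/1 ≈ 2.000
  cycle 1 → 1: weight = 2, length = 1, mean = 2/1 ≈ 2.000
  cycle 0 → 1 → 0: weight = 6, length = 2, mean = 6/2 ≈ 3.000
  cycle 1 → 0 → 1: weight = 6, length = 2, mean = 6/2 ≈ 3.000
Minimum mean = 2.000, attained e.g. along the cycle 0 → 0 with weight 2 and length 1. So λ(A) = 2/1 = 2.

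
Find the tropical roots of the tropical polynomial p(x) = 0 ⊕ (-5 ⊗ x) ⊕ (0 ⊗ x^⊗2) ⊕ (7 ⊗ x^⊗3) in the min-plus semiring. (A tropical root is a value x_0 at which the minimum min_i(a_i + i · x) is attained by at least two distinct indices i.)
Roots: {-7, -5, 5}

Each tropical root is a break point of the lower envelope of the lines y = a_i + i · x (there are 4 lines, with slopes 0, 1, ..., 3). Only the lines that attain the minimum somewhere contribute to roots; other lines are dominated. Here the surviving (envelope) indices are i = 3, i = 2, i = 1, i = 0.
Intersections between consecutive envelope lines give the roots: for adjacent envelope indices i < j the intersection is x = (a_i − a_j) / (j − i). Reading off the sorted break points: {-7, -5, 5}.
Verification: at each break x_0, at least two indices attain the minimum of min_i(a_i + i · x_0).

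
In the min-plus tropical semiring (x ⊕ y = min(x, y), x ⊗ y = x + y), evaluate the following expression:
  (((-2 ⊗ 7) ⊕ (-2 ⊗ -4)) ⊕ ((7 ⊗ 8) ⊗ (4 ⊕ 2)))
(((-2 ⊗ 7) ⊕ (-2 ⊗ -4)) ⊕ ((7 ⊗ 8) ⊗ (4 ⊕ 2))) = -6

Expand innermost to outermost. Recall ⊕ takes the minimum of its arguments and ⊗ takes their sum. Working out the expression (((-2 ⊗ 7) ⊕ (-2 ⊗ -4)) ⊕ ((7 ⊗ 8) ⊗ (4 ⊕ 2))) gives -6.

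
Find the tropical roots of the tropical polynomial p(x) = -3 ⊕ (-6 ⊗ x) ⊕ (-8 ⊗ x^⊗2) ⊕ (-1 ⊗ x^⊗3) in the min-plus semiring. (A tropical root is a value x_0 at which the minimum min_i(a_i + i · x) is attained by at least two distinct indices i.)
Roots: {-7, 2, 3}

Each tropical root is a break point of the lower envelope of the lines y = a_i + i · x (there are 4 lines, with slopes 0, 1, ..., 3). Only the lines that attain the minimum somewhere contribute to roots; other lines are dominated. Here the surviving (envelope) indices are i = 3, i = 2, i = 1, i = 0.
Intersections between consecutive envelope lines give the roots: for adjacent envelope indices i < j the intersection is x = (a_i − a_j) / (j − i). Reading off the sorted break points: {-7, 2, 3}.
Verification: at each break x_0, at least two indices attain the minimum of min_i(a_i + i · x_0).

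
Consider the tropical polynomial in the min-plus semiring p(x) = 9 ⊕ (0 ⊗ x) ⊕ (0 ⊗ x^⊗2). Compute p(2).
p(2) = 2

A tropical monomial a ⊗ x^⊗i evaluates to a + i · x. Evaluating each term at x = 2:
  Term 0 contributes 9 + 0 · 2 = 9
  Term 1 contributes 0 + 1 · 2 = 2
  Term 2 contributes 0 + 2 · 2 = 4
p(2) = ⊕ of these = min[9, 2, 4] = 2.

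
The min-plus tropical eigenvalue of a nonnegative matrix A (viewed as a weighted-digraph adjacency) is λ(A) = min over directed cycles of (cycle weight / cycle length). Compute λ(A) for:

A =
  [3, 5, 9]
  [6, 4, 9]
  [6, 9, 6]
λ(A) = 3

Enumerate directed cycles and compute their means (weight / length). Sample:
  cycle 0 → 0: weight = 3, length = 1, mean = 3/1 ≈ 3.000
  cycle 1 → 1: weight = 4, length = 1, mean = 4/1 ≈ 4.000
  cycle 2 → 2: weight = 6, length = 1, mean = 6/1 ≈ 6.000
  cycle 0 → 1 → 0: weight = 11, length = 2, mean = 11/2 ≈ 5.500
  cycle 0 → 2 → 0: weight = 15, length = 2, mean = 15/2 ≈ 7.500
  cycle 1 → 0 → 1: weight = 11, length = 2, mean = 11/2 ≈ 5.500
Minimum mean = 3.000, attained e.g. along the cycle 0 → 0 with weight 3 and length 1. So λ(A) = 3/1 = 3.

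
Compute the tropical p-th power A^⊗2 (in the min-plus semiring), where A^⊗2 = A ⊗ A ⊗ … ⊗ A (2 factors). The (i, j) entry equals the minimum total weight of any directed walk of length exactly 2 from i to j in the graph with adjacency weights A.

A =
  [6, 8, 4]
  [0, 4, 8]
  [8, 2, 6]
A^⊗2 =
  [8, 6, 10]
  [4, 8, 4]
  [2, 6, 10]

Each entry (A^⊗2)_ij equals the minimum over all length-2 walks i = v_0 → v_1 → … → v_2 = j of Σ_t A[v_t][v_{t+1}]. For example, for (i, j) = (0, 2) we minimise over 3 possible intermediate vertex sequences; the minimum is 10, attained along the walk 0 → 0 → 2.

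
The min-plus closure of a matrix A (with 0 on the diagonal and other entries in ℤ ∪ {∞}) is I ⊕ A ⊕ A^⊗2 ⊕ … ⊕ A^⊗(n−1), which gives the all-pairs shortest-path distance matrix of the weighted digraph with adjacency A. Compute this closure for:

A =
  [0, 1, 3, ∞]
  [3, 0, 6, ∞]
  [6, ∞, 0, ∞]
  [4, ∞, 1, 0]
Closure =
  [0, 1, 3, ∞]
  [3, 0, 6, ∞]
  [6, 7, 0, ∞]
  [4, 5, 1, 0]

This is the Floyd-Warshall all-pairs shortest-path computation. For each intermediate vertex k = 0, 1, …, 3, update dist[i][j] ← min(dist[i][j], dist[i][k] + dist[k][j]). The final matrix gives, for each (i, j), the minimum total weight of any directed path from i to j (possibly empty when i = j).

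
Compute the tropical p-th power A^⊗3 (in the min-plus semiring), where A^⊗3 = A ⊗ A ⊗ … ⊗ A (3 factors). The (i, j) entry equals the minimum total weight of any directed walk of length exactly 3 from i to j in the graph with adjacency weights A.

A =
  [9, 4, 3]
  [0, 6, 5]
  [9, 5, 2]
A^⊗3 =
  [8, 8, 7]
  [4, 8, 5]
  [7, 9, 6]

Each entry (A^⊗3)_ij equals the minimum over all length-3 walks i = v_0 → v_1 → … → v_3 = j of Σ_t A[v_t][v_{t+1}]. For example, for (i, j) = (0, 2) we minimise over 9 possible intermediate vertex sequences; the minimum is 7, attained along the walk 0 → 1 → 0 → 2.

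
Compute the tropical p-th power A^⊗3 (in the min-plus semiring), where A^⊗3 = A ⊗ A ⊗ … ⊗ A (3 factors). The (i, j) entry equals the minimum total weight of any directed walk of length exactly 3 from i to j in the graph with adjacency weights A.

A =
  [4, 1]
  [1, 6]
A^⊗3 =
  [6, 3]
  [3, 6]

Each entry (A^⊗3)_ij equals the minimum over all length-3 walks i = v_0 → v_1 → … → v_3 = j of Σ_t A[v_t][v_{t+1}]. For example, for (i, j) = (0, 1) we minimise over 4 possible intermediate vertex sequences; the minimum is 3, attained along the walk 0 → 1 → 0 → 1.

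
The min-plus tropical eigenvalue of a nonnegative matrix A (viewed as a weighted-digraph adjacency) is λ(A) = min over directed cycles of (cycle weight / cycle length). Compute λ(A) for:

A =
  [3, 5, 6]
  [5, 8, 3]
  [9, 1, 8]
λ(A) = 2

Enumerate directed cycles and compute their means (weight / length). Sample:
  cycle 0 → 0: weight = 3, length = 1, mean = 3/1 ≈ 3.000
  cycle 1 → 1: weight = 8, length = 1, mean = 8/1 ≈ 8.000
  cycle 2 → 2: weight = 8, length = 1, mean = 8/1 ≈ 8.000
  cycle 0 → 1 → 0: weight = 10, length = 2, mean = 10/2 ≈ 5.000
  cycle 0 → 2 → 0: weight = 15, length = 2, mean = 15/2 ≈ 7.500
  cycle 1 → 0 → 1: weight = 10, length = 2, mean = 10/2 ≈ 5.000
Minimum mean = 2.000, attained e.g. along the cycle 1 → 2 → 1 with weight 4 and length 2. So λ(A) = 4/2 = 2.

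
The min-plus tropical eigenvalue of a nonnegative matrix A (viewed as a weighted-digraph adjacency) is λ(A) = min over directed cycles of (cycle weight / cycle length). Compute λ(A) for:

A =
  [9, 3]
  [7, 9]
λ(A) = 5

Enumerate directed cycles and compute their means (weight / length). Sample:
  cycle 0 → 0: weight = 9, length = 1, mean = 9/1 ≈ 9.000
  cycle 1 → 1: weight = 9, length = 1, mean = 9/1 ≈ 9.000
  cycle 0 → 1 → 0: weight = 10, length = 2, mean = 10/2 ≈ 5.000
  cycle 1 → 0 → 1: weight = 10, length = 2, mean = 10/2 ≈ 5.000
Minimum mean = 5.000, attained e.g. along the cycle 0 → 1 → 0 with weight 10 and length 2. So λ(A) = 10/2 = 5.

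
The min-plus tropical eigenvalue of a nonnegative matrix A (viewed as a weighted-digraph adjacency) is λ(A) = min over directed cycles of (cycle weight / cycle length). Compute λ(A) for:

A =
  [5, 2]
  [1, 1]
λ(A) = 1

Enumerate directed cycles and compute their means (weight / length). Sample:
  cycle 0 → 0: weight = 5, length = 1, mean = 5/1 ≈ 5.000
  cycle 1 → 1: weight = 1, length = 1, mean = 1/1 ≈ 1.000
  cycle 0 → 1 → 0: weight = 3, length = 2, mean = 3/2 ≈ 1.500
  cycle 1 → 0 → 1: weight = 3, length = 2, mean = 3/2 ≈ 1.500
Minimum mean = 1.000, attained e.g. along the cycle 1 → 1 with weight 1 and length 1. So λ(A) = 1/1 = 1.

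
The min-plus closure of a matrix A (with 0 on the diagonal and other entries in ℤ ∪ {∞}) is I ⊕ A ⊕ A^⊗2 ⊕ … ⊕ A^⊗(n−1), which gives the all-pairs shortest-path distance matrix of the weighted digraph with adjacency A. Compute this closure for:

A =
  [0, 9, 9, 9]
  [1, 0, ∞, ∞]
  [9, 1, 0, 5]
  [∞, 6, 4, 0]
Closure =
  [0, 9, 9, 9]
  [1, 0, 10, 10]
  [2, 1, 0, 5]
  [6, 5, 4, 0]

This is the Floyd-Warshall all-pairs shortest-path computation. For each intermediate vertex k = 0, 1, …, 3, update dist[i][j] ← min(dist[i][j], dist[i][k] + dist[k][j]). The final matrix gives, for each (i, j), the minimum total weight of any directed path from i to j (possibly empty when i = j).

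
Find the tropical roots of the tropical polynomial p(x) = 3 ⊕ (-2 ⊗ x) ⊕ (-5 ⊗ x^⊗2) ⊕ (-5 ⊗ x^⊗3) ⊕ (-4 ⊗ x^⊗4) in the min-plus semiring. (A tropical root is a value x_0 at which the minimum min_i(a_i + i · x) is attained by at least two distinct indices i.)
Roots: {-1, 0, 3, 5}

Each tropical root is a break point of the lower envelope of the lines y = a_i + i · x (there are 5 lines, with slopes 0, 1, ..., 4). Only the lines that attain the minimum somewhere contribute to roots; other lines are dominated. Here the surviving (envelope) indices are i = 4, i = 3, i = 2, i = 1, i = 0.
Intersections between consecutive envelope lines give the roots: for adjacent envelope indices i < j the intersection is x = (a_i − a_j) / (j − i). Reading off the sorted break points: {-1, 0, 3, 5}.
Verification: at each break x_0, at least two indices attain the minimum of min_i(a_i + i · x_0).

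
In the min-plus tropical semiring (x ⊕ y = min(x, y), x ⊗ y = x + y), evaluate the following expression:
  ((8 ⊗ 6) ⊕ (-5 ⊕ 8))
((8 ⊗ 6) ⊕ (-5 ⊕ 8)) = -5

Expand innermost to outermost. Recall ⊕ takes the minimum of its arguments and ⊗ takes their sum. Working out the expression ((8 ⊗ 6) ⊕ (-5 ⊕ 8)) gives -5.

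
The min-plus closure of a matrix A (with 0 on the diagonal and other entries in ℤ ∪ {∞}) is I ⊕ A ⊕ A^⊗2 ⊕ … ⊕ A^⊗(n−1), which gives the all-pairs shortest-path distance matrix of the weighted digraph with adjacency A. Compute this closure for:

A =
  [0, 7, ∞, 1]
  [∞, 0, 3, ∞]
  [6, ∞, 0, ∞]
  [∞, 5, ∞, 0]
Closure =
  [0, 6, 9, 1]
  [9, 0, 3, 10]
  [6, 12, 0, 7]
  [14, 5, 8, 0]

This is the Floyd-Warshall all-pairs shortest-path computation. For each intermediate vertex k = 0, 1, …, 3, update dist[i][j] ← min(dist[i][j], dist[i][k] + dist[k][j]). The final matrix gives, for each (i, j), the minimum total weight of any directed path from i to j (possibly empty when i = j).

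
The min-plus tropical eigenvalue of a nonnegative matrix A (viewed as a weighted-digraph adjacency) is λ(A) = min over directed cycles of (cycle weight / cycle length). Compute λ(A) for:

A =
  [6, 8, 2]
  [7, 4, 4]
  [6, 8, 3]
λ(A) = 3

Enumerate directed cycles and compute their means (weight / length). Sample:
  cycle 0 → 0: weight = 6, length = 1, mean = 6/1 ≈ 6.000
  cycle 1 → 1: weight = 4, length = 1, mean = 4/1 ≈ 4.000
  cycle 2 → 2: weight = 3, length = 1, mean = 3/1 ≈ 3.000
  cycle 0 → 1 → 0: weight = 15, length = 2, mean = 15/2 ≈ 7.500
  cycle 0 → 2 → 0: weight = 8, length = 2, mean = 8/2 ≈ 4.000
  cycle 1 → 0 → 1: weight = 15, length = 2, mean = 15/2 ≈ 7.500
Minimum mean = 3.000, attained e.g. along the cycle 2 → 2 with weight 3 and length 1. So λ(A) = 3/1 = 3.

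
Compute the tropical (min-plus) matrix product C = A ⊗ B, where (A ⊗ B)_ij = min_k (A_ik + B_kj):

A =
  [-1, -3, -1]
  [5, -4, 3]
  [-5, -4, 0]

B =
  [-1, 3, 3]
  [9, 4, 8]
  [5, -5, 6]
A ⊗ B =
  [-2, -6, 2]
  [4, -2, 4]
  [-6, -5, -2]

Apply the min-plus product entry-by-entry:
  C[0][0] = min over k of (A[0][0] + B[0][0] = -1 + -1 = -2, A[0][1] + B[1][0] = -3 + 9 = 6, A[0][2] + B[2][0] = -1 + 5 = 4) = -2 (attained at k = 0)
  C[0][1] = min over k of (A[0][0] + B[0][1] = -1 + 3 = 2, A[0][1] + B[1][1] = -3 + 4 = 1, A[0][2] + B[2][1] = -1 + -5 = -6) = -6 (attained at k = 2)
  C[0][2] = min over k of (A[0][0] + B[0][2] = -1 + 3 = 2, A[0][1] + B[1][2] = -3 + 8 = 5, A[0][2] + B[2][2] = -1 + 6 = 5) = 2 (attained at k = 0)
  C[1][0] = min over k of (A[1][0] + B[0][0] = 5 + -1 = 4, A[1][1] + B[1][0] = -4 + 9 = 5, A[1][2] + B[2][0] = 3 + 5 = 8) = 4 (attained at k = 0)
  C[1][1] = min over k of (A[1][0] + B[0][1] = 5 + 3 = 8, A[1][1] + B[1][1] = -4 + 4 = 0, A[1][2] + B[2][1] = 3 + -5 = -2) = -2 (attained at k = 2)
  C[1][2] = min over k of (A[1][0] + B[0][2] = 5 + 3 = 8, A[1][1] + B[1][2] = -4 + 8 = 4, A[1][2] + B[2][2] = 3 + 6 = 9) = 4 (attained at k = 1)
  C[2][0] = min over k of (A[2][0] + B[0][0] = -5 + -1 = -6, A[2][1] + B[1][0] = -4 + 9 = 5, A[2][2] + B[2][0] = 0 + 5 = 5) = -6 (attained at k = 0)
  C[2][1] = min over k of (A[2][0] + B[0][1] = -5 + 3 = -2, A[2][1] + B[1][1] = -4 + 4 = 0, A[2][2] + B[2][1] = 0 + -5 = -5) = -5 (attained at k = 2)
  C[2][2] = min over k of (A[2][0] + B[0][2] = -5 + 3 = -2, A[2][1] + B[1][2] = -4 + 8 = 4, A[2][2] + B[2][2] = 0 + 6 = 6) = -2 (attained at k = 0)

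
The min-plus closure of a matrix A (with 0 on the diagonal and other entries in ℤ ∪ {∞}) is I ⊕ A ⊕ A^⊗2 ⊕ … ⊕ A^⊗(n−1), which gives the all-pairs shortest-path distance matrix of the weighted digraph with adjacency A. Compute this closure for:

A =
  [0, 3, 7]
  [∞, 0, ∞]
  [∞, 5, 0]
Closure =
  [0, 3, 7]
  [∞, 0, ∞]
  [∞, 5, 0]

This is the Floyd-Warshall all-pairs shortest-path computation. For each intermediate vertex k = 0, 1, …, 2, update dist[i][j] ← min(dist[i][j], dist[i][k] + dist[k][j]). The final matrix gives, for each (i, j), the minimum total weight of any directed path from i to j (possibly empty when i = j).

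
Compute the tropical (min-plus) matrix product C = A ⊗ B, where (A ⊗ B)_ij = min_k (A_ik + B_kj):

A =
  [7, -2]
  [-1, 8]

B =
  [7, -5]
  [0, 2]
A ⊗ B =
  [-2, 0]
  [6, -6]

Apply the min-plus product entry-by-entry:
  C[0][0] = min over k of (A[0][0] + B[0][0] = 7 + 7 = 14, A[0][1] + B[1][0] = -2 + 0 = -2) = -2 (attained at k = 1)
  C[0][1] = min over k of (A[0][0] + B[0][1] = 7 + -5 = 2, A[0][1] + B[1][1] = -2 + 2 = 0) = 0 (attained at k = 1)
  C[1][0] = min over k of (A[1][0] + B[0][0] = -1 + 7 = 6, A[1][1] + B[1][0] = 8 + 0 = 8) = 6 (attained at k = 0)
  C[1][1] = min over k of (A[1][0] + B[0][1] = -1 + -5 = -6, A[1][1] + B[1][1] = 8 + 2 = 10) = -6 (attained at k = 0)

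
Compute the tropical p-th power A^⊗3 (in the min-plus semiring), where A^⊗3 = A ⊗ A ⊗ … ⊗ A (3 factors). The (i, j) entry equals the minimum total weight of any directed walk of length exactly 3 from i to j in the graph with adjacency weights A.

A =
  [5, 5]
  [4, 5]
A^⊗3 =
  [14, 14]
  [13, 14]

Each entry (A^⊗3)_ij equals the minimum over all length-3 walks i = v_0 → v_1 → … → v_3 = j of Σ_t A[v_t][v_{t+1}]. For example, for (i, j) = (0, 1) we minimise over 4 possible intermediate vertex sequences; the minimum is 14, attained along the walk 0 → 1 → 0 → 1.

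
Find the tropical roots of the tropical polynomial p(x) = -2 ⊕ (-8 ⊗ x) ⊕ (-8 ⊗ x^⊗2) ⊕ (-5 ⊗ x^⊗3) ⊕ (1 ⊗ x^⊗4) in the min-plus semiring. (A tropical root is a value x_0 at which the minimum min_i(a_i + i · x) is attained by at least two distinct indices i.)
Roots: {-6, -3, 0, 6}

Each tropical root is a break point of the lower envelope of the lines y = a_i + i · x (there are 5 lines, with slopes 0, 1, ..., 4). Only the lines that attain the minimum somewhere contribute to roots; other lines are dominated. Here the surviving (envelope) indices are i = 4, i = 3, i = 2, i = 1, i = 0.
Intersections between consecutive envelope lines give the roots: for adjacent envelope indices i < j the intersection is x = (a_i − a_j) / (j − i). Reading off the sorted break points: {-6, -3, 0, 6}.
Verification: at each break x_0, at least two indices attain the minimum of min_i(a_i + i · x_0).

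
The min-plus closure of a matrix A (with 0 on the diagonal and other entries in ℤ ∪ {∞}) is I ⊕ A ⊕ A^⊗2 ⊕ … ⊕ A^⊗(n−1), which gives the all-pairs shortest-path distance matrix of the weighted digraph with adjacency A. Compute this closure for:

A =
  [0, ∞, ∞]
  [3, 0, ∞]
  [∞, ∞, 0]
Closure =
  [0, ∞, ∞]
  [3, 0, ∞]
  [∞, ∞, 0]

This is the Floyd-Warshall all-pairs shortest-path computation. For each intermediate vertex k = 0, 1, …, 2, update dist[i][j] ← min(dist[i][j], dist[i][k] + dist[k][j]). The final matrix gives, for each (i, j), the minimum total weight of any directed path from i to j (possibly empty when i = j).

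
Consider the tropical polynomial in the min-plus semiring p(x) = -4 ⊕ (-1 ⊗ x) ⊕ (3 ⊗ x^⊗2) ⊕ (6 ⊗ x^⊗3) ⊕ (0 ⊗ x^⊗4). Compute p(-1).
p(-1) = -4

A tropical monomial a ⊗ x^⊗i evaluates to a + i · x. Evaluating each term at x = -1:
  Term 0 contributes -4 + 0 · -1 = -4
  Term 1 contributes -1 + 1 · -1 = -2
  Term 2 contributes 3 + 2 · -1 = 1
  Term 3 contributes 6 + 3 · -1 = 3
  Term 4 contributes 0 + 4 · -1 = -4
p(-1) = ⊕ of these = min[-4, -2, 1, 3, -4] = -4.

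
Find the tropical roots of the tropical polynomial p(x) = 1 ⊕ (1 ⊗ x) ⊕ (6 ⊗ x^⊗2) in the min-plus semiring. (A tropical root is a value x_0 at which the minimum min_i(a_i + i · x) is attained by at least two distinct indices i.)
Roots: {-5, 0}

Each tropical root is a break point of the lower envelope of the lines y = a_i + i · x (there are 3 lines, with slopes 0, 1, ..., 2). Only the lines that attain the minimum somewhere contribute to roots; other lines are dominated. Here the surviving (envelope) indices are i = 2, i = 1, i = 0.
Intersections between consecutive envelope lines give the roots: for adjacent envelope indices i < j the intersection is x = (a_i − a_j) / (j − i). Reading off the sorted break points: {-5, 0}.
Verification: at each break x_0, at least two indices attain the minimum of min_i(a_i + i · x_0).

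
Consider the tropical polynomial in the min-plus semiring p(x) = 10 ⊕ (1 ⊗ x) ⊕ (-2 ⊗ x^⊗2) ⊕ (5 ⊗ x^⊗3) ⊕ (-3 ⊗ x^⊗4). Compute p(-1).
p(-1) = -7

A tropical monomial a ⊗ x^⊗i evaluates to a + i · x. Evaluating each term at x = -1:
  Term 0 contributes 10 + 0 · -1 = 10
  Term 1 contributes 1 + 1 · -1 = 0
  Term 2 contributes -2 + 2 · -1 = -4
  Term 3 contributes 5 + 3 · -1 = 2
  Term 4 contributes -3 + 4 · -1 = -7
p(-1) = ⊕ of these = min[10, 0, -4, 2, -7] = -7.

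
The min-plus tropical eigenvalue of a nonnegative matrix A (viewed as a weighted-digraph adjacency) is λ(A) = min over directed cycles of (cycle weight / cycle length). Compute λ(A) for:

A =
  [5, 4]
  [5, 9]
λ(A) = 9/2

Enumerate directed cycles and compute their means (weight / length). Sample:
  cycle 0 → 0: weight = 5, length = 1, mean = 5/1 ≈ 5.000
  cycle 1 → 1: weight = 9, length = 1, mean = 9/1 ≈ 9.000
  cycle 0 → 1 → 0: weight = 9, length = 2, mean = 9/2 ≈ 4.500
  cycle 1 → 0 → 1: weight = 9, length = 2, mean = 9/2 ≈ 4.500
Minimum mean = 4.500, attained e.g. along the cycle 0 → 1 → 0 with weight 9 and length 2. So λ(A) = 9/2 = 9/2.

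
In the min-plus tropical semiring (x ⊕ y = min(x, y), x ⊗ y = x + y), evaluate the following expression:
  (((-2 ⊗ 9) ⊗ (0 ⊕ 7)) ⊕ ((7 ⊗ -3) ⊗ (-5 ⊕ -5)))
(((-2 ⊗ 9) ⊗ (0 ⊕ 7)) ⊕ ((7 ⊗ -3) ⊗ (-5 ⊕ -5))) = -1

Expand innermost to outermost. Recall ⊕ takes the minimum of its arguments and ⊗ takes their sum. Working out the expression (((-2 ⊗ 9) ⊗ (0 ⊕ 7)) ⊕ ((7 ⊗ -3) ⊗ (-5 ⊕ -5))) gives -1.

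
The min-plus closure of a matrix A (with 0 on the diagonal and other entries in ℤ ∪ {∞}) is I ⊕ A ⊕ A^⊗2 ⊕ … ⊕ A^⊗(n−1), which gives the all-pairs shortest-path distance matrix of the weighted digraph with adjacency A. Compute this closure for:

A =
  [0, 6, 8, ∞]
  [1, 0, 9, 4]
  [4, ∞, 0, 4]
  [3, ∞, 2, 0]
Closure =
  [0, 6, 8, 10]
  [1, 0, 6, 4]
  [4, 10, 0, 4]
  [3, 9, 2, 0]

This is the Floyd-Warshall all-pairs shortest-path computation. For each intermediate vertex k = 0, 1, …, 3, update dist[i][j] ← min(dist[i][j], dist[i][k] + dist[k][j]). The final matrix gives, for each (i, j), the minimum total weight of any directed path from i to j (possibly empty when i = j).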